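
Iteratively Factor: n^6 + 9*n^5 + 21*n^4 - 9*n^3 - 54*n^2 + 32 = (n - 1)*(n^5 + 10*n^4 + 31*n^3 + 22*n^2 - 32*n - 32) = (n - 1)*(n + 4)*(n^4 + 6*n^3 + 7*n^2 - 6*n - 8) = (n - 1)*(n + 4)^2*(n^3 + 2*n^2 - n - 2) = (n - 1)*(n + 2)*(n + 4)^2*(n^2 - 1) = (n - 1)*(n + 1)*(n + 2)*(n + 4)^2*(n - 1)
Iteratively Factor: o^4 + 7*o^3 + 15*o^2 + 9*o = (o)*(o^3 + 7*o^2 + 15*o + 9) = o*(o + 3)*(o^2 + 4*o + 3) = o*(o + 1)*(o + 3)*(o + 3)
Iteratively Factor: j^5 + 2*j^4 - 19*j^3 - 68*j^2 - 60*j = (j - 5)*(j^4 + 7*j^3 + 16*j^2 + 12*j) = (j - 5)*(j + 2)*(j^3 + 5*j^2 + 6*j) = (j - 5)*(j + 2)^2*(j^2 + 3*j) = (j - 5)*(j + 2)^2*(j + 3)*(j)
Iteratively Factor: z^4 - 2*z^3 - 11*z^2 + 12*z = (z - 4)*(z^3 + 2*z^2 - 3*z) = z*(z - 4)*(z^2 + 2*z - 3) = z*(z - 4)*(z - 1)*(z + 3)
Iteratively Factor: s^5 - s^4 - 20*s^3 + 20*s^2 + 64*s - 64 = (s + 4)*(s^4 - 5*s^3 + 20*s - 16) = (s - 1)*(s + 4)*(s^3 - 4*s^2 - 4*s + 16) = (s - 2)*(s - 1)*(s + 4)*(s^2 - 2*s - 8) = (s - 4)*(s - 2)*(s - 1)*(s + 4)*(s + 2)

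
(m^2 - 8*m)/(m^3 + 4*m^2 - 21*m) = (m - 8)/(m^2 + 4*m - 21)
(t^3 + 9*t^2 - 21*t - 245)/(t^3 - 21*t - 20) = (t^2 + 14*t + 49)/(t^2 + 5*t + 4)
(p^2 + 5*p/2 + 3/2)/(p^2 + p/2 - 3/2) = (p + 1)/(p - 1)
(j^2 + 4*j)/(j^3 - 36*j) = (j + 4)/(j^2 - 36)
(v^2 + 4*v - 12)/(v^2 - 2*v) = (v + 6)/v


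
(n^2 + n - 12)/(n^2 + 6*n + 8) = (n - 3)/(n + 2)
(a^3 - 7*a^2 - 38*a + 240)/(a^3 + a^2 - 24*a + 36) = (a^2 - 13*a + 40)/(a^2 - 5*a + 6)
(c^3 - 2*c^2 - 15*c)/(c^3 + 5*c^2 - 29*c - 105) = c/(c + 7)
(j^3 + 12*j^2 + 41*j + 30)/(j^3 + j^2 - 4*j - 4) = (j^2 + 11*j + 30)/(j^2 - 4)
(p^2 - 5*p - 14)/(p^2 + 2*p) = (p - 7)/p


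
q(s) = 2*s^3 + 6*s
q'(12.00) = 870.00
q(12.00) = 3528.00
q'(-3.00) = 60.00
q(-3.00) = -72.00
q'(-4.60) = 132.96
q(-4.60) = -222.27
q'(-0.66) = 8.61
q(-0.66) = -4.53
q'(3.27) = 70.16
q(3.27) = 89.55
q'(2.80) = 53.04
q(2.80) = 60.70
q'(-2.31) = 38.02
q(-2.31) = -38.51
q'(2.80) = 53.04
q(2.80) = 60.70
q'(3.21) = 67.82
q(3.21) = 85.41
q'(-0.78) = 9.65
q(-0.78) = -5.63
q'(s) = 6*s^2 + 6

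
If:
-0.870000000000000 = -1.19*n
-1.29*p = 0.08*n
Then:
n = 0.73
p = -0.05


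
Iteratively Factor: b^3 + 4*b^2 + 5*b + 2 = (b + 1)*(b^2 + 3*b + 2) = (b + 1)^2*(b + 2)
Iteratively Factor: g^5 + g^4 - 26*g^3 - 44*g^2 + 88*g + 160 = (g + 2)*(g^4 - g^3 - 24*g^2 + 4*g + 80) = (g + 2)^2*(g^3 - 3*g^2 - 18*g + 40) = (g - 5)*(g + 2)^2*(g^2 + 2*g - 8) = (g - 5)*(g + 2)^2*(g + 4)*(g - 2)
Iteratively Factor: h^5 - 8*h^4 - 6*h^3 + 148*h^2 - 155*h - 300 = (h - 5)*(h^4 - 3*h^3 - 21*h^2 + 43*h + 60) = (h - 5)^2*(h^3 + 2*h^2 - 11*h - 12) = (h - 5)^2*(h + 1)*(h^2 + h - 12) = (h - 5)^2*(h + 1)*(h + 4)*(h - 3)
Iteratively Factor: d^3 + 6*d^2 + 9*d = (d + 3)*(d^2 + 3*d) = d*(d + 3)*(d + 3)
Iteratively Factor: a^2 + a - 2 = (a - 1)*(a + 2)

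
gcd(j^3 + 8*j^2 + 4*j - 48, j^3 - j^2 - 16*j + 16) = j + 4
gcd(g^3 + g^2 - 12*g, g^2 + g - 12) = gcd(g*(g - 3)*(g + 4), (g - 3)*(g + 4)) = g^2 + g - 12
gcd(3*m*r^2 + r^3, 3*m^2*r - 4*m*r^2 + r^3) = r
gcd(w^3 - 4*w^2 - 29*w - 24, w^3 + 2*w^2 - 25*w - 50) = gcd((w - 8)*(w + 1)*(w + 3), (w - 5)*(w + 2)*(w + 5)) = 1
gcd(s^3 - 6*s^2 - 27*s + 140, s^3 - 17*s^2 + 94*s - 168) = s^2 - 11*s + 28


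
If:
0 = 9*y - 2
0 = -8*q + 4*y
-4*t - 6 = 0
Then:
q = 1/9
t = -3/2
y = 2/9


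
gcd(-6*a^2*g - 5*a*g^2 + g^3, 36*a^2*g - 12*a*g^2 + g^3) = 6*a*g - g^2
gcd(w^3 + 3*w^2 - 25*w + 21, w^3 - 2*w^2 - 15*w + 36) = w - 3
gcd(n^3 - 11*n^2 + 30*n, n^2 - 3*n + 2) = 1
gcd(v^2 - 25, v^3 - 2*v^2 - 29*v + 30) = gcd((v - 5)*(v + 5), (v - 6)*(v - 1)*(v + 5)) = v + 5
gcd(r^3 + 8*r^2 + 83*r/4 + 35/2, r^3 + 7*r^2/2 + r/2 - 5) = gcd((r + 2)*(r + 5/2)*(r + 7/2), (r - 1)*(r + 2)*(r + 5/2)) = r^2 + 9*r/2 + 5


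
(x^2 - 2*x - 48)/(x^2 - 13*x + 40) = (x + 6)/(x - 5)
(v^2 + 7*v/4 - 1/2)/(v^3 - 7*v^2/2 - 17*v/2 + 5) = (4*v - 1)/(2*(2*v^2 - 11*v + 5))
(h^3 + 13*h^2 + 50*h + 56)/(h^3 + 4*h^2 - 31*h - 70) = (h + 4)/(h - 5)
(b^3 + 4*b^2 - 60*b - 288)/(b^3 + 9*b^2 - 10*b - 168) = (b^2 - 2*b - 48)/(b^2 + 3*b - 28)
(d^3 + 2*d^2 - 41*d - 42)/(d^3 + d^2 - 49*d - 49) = (d - 6)/(d - 7)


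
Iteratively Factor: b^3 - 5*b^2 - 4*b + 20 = (b - 5)*(b^2 - 4) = (b - 5)*(b - 2)*(b + 2)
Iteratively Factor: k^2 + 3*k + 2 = (k + 2)*(k + 1)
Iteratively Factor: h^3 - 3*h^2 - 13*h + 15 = (h - 1)*(h^2 - 2*h - 15) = (h - 1)*(h + 3)*(h - 5)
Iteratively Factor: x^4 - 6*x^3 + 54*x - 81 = (x + 3)*(x^3 - 9*x^2 + 27*x - 27) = (x - 3)*(x + 3)*(x^2 - 6*x + 9) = (x - 3)^2*(x + 3)*(x - 3)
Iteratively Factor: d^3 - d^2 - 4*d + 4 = (d - 2)*(d^2 + d - 2) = (d - 2)*(d + 2)*(d - 1)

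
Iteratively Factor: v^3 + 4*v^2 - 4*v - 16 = (v + 2)*(v^2 + 2*v - 8) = (v + 2)*(v + 4)*(v - 2)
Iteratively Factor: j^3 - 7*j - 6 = (j + 1)*(j^2 - j - 6) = (j - 3)*(j + 1)*(j + 2)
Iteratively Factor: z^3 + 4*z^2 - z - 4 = (z - 1)*(z^2 + 5*z + 4) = (z - 1)*(z + 4)*(z + 1)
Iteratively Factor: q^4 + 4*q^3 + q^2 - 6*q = (q + 3)*(q^3 + q^2 - 2*q) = q*(q + 3)*(q^2 + q - 2) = q*(q - 1)*(q + 3)*(q + 2)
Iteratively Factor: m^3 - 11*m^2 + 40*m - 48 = (m - 3)*(m^2 - 8*m + 16) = (m - 4)*(m - 3)*(m - 4)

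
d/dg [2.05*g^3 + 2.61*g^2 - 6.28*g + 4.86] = 6.15*g^2 + 5.22*g - 6.28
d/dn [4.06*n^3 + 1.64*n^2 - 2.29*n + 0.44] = 12.18*n^2 + 3.28*n - 2.29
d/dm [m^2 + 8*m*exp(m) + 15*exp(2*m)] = 8*m*exp(m) + 2*m + 30*exp(2*m) + 8*exp(m)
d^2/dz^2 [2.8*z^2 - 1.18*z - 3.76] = 5.60000000000000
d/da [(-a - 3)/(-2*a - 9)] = 3/(2*a + 9)^2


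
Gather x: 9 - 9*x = 9 - 9*x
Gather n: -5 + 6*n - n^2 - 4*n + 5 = -n^2 + 2*n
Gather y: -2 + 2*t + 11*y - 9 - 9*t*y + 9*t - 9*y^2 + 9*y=11*t - 9*y^2 + y*(20 - 9*t) - 11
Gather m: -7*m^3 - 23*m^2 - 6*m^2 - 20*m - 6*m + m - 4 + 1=-7*m^3 - 29*m^2 - 25*m - 3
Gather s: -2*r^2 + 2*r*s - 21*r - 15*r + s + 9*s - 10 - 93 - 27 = -2*r^2 - 36*r + s*(2*r + 10) - 130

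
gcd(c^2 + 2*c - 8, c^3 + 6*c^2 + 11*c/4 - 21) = c + 4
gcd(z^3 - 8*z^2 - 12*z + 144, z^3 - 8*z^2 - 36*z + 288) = z - 6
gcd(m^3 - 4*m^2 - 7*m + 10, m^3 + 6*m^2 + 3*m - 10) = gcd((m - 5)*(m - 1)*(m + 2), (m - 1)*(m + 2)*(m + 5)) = m^2 + m - 2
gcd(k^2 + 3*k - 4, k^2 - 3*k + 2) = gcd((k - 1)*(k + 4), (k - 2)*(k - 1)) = k - 1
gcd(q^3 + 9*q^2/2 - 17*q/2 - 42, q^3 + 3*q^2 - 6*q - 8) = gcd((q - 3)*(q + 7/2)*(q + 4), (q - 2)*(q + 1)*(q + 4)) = q + 4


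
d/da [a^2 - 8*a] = 2*a - 8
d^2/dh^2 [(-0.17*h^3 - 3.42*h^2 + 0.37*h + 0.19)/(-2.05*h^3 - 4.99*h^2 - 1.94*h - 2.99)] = (25.2670699999999*h^6 - 13.38609*h^5 - 126.40341*h^4 - 410.069748*h^3 - 305.948754*h^2 + 38.19327*h + 69.682198)/(8.615125*h^9 + 62.911425*h^8 + 177.594165*h^7 + 281.019304*h^6 + 351.581952*h^5 + 351.042369*h^4 + 235.952963*h^3 + 167.592789*h^2 + 52.031382*h + 26.730899)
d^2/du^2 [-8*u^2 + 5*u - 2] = -16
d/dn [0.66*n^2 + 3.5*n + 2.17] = 1.32*n + 3.5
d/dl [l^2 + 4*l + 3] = 2*l + 4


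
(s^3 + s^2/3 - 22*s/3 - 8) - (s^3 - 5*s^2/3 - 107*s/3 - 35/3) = 2*s^2 + 85*s/3 + 11/3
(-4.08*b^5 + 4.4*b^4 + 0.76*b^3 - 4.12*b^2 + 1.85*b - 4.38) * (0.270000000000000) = -1.1016*b^5 + 1.188*b^4 + 0.2052*b^3 - 1.1124*b^2 + 0.4995*b - 1.1826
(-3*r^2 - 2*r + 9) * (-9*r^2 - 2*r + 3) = 27*r^4 + 24*r^3 - 86*r^2 - 24*r + 27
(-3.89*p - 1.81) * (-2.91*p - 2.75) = 11.3199*p^2 + 15.9646*p + 4.9775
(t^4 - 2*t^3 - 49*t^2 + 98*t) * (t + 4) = t^5 + 2*t^4 - 57*t^3 - 98*t^2 + 392*t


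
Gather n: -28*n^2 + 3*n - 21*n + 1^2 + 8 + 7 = -28*n^2 - 18*n + 16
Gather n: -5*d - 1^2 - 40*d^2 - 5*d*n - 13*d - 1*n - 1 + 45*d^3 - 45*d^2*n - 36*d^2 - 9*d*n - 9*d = 45*d^3 - 76*d^2 - 27*d + n*(-45*d^2 - 14*d - 1) - 2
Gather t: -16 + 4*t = 4*t - 16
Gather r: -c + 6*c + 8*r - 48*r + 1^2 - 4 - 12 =5*c - 40*r - 15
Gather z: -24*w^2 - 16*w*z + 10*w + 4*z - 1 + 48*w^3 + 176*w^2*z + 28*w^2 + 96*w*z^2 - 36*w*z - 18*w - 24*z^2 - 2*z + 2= 48*w^3 + 4*w^2 - 8*w + z^2*(96*w - 24) + z*(176*w^2 - 52*w + 2) + 1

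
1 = 1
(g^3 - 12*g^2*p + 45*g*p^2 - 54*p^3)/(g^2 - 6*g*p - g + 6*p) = (g^2 - 6*g*p + 9*p^2)/(g - 1)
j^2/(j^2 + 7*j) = j/(j + 7)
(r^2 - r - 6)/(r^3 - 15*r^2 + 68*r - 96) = (r + 2)/(r^2 - 12*r + 32)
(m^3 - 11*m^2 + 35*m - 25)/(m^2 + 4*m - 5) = (m^2 - 10*m + 25)/(m + 5)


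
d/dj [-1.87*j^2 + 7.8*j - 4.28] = 7.8 - 3.74*j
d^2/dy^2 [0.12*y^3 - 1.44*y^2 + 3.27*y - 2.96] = 0.72*y - 2.88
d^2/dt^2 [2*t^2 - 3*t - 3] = 4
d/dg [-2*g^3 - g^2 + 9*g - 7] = -6*g^2 - 2*g + 9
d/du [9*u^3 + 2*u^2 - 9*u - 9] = 27*u^2 + 4*u - 9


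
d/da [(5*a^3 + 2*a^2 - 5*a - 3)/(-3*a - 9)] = (-10*a^3 - 47*a^2 - 12*a + 12)/(3*(a^2 + 6*a + 9))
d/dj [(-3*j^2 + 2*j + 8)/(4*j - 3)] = 2*(-6*j^2 + 9*j - 19)/(16*j^2 - 24*j + 9)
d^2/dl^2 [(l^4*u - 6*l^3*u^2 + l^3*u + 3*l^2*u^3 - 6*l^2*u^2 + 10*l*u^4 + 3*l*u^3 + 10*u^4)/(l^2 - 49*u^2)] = 2*u*(-l^6 + 147*l^4*u^2 + 284*l^3*u^3 - 52*l^3*u^2 - 14847*l^2*u^4 + 852*l^2*u^3 + 41748*l*u^5 - 7644*l*u^4 - 7203*u^6 + 13916*u^5)/(-l^6 + 147*l^4*u^2 - 7203*l^2*u^4 + 117649*u^6)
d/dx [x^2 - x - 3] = 2*x - 1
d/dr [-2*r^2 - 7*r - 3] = -4*r - 7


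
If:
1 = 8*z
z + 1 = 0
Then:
No Solution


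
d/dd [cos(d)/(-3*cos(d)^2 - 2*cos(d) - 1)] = (sin(d) - 3*sin(3*d))/(4*cos(d) + 3*cos(2*d) + 5)^2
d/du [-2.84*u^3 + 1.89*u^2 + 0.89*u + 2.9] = -8.52*u^2 + 3.78*u + 0.89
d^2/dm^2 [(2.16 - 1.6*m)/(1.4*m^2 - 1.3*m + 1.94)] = (-(1.6*m - 2.16)*(2.8*m - 1.3)*(5.6*m - 2.6) + (13.44*m - 10.208)*(1.4*m^2 - 1.3*m + 1.94))/(1.4*m^2 - 1.3*m + 1.94)^3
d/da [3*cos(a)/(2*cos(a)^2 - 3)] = 3*(cos(2*a) + 4)*sin(a)/(cos(2*a) - 2)^2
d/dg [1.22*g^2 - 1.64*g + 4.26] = 2.44*g - 1.64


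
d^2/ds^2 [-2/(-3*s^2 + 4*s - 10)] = 4*(-9*s^2 + 12*s + 4*(3*s - 2)^2 - 30)/(3*s^2 - 4*s + 10)^3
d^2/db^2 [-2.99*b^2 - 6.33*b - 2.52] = -5.98000000000000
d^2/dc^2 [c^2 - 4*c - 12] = 2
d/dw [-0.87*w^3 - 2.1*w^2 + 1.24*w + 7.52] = -2.61*w^2 - 4.2*w + 1.24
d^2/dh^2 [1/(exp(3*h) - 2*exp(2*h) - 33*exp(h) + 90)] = ((-9*exp(2*h) + 8*exp(h) + 33)*(exp(3*h) - 2*exp(2*h) - 33*exp(h) + 90) + 2*(-3*exp(2*h) + 4*exp(h) + 33)^2*exp(h))*exp(h)/(exp(3*h) - 2*exp(2*h) - 33*exp(h) + 90)^3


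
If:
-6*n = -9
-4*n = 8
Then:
No Solution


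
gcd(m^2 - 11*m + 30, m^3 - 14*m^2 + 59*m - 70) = m - 5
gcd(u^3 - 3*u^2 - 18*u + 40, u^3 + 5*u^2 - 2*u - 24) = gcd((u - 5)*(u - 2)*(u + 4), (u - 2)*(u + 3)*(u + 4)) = u^2 + 2*u - 8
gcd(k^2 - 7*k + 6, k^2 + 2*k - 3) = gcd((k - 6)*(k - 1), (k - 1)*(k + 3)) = k - 1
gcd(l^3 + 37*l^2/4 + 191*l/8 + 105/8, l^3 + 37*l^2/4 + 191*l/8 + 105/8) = l^3 + 37*l^2/4 + 191*l/8 + 105/8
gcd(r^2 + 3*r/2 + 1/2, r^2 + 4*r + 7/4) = r + 1/2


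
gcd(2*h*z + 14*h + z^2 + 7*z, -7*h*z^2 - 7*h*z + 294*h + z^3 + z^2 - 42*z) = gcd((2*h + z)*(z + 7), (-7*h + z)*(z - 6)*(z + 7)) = z + 7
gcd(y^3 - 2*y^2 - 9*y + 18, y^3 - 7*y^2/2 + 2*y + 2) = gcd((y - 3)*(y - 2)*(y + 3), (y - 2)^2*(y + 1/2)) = y - 2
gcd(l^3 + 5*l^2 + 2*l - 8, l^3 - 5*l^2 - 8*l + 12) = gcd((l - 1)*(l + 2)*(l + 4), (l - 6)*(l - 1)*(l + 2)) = l^2 + l - 2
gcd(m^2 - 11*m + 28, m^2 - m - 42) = m - 7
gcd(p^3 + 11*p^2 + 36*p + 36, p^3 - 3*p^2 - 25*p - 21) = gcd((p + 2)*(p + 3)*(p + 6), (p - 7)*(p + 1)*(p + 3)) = p + 3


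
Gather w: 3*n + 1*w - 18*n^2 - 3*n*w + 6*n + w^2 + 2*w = -18*n^2 + 9*n + w^2 + w*(3 - 3*n)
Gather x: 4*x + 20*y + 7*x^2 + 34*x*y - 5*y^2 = 7*x^2 + x*(34*y + 4) - 5*y^2 + 20*y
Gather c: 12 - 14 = -2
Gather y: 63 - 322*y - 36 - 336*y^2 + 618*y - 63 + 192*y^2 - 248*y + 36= -144*y^2 + 48*y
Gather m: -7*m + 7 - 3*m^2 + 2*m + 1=-3*m^2 - 5*m + 8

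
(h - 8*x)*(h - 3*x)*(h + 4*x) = h^3 - 7*h^2*x - 20*h*x^2 + 96*x^3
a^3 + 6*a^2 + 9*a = a*(a + 3)^2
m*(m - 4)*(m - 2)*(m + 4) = m^4 - 2*m^3 - 16*m^2 + 32*m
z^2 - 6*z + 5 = (z - 5)*(z - 1)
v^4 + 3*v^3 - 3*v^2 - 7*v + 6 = (v - 1)^2*(v + 2)*(v + 3)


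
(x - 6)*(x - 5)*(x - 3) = x^3 - 14*x^2 + 63*x - 90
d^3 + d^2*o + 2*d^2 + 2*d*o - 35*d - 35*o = (d - 5)*(d + 7)*(d + o)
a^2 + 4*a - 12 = (a - 2)*(a + 6)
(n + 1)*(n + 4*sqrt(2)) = n^2 + n + 4*sqrt(2)*n + 4*sqrt(2)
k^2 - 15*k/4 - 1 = (k - 4)*(k + 1/4)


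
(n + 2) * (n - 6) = n^2 - 4*n - 12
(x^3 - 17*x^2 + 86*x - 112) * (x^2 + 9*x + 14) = x^5 - 8*x^4 - 53*x^3 + 424*x^2 + 196*x - 1568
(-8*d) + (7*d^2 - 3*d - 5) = 7*d^2 - 11*d - 5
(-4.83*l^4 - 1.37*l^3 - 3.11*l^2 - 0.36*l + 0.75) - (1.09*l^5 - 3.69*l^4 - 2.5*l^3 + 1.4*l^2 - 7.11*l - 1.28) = -1.09*l^5 - 1.14*l^4 + 1.13*l^3 - 4.51*l^2 + 6.75*l + 2.03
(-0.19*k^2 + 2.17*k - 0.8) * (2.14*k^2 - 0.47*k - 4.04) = -0.4066*k^4 + 4.7331*k^3 - 1.9643*k^2 - 8.3908*k + 3.232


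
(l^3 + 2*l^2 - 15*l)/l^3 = 1 + 2/l - 15/l^2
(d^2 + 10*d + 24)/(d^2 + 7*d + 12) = (d + 6)/(d + 3)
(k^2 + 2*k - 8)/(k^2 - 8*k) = (k^2 + 2*k - 8)/(k*(k - 8))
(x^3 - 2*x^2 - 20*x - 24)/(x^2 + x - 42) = (x^2 + 4*x + 4)/(x + 7)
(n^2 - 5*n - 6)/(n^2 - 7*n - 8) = (n - 6)/(n - 8)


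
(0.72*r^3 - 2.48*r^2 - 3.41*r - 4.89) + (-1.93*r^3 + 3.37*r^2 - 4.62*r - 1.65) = -1.21*r^3 + 0.89*r^2 - 8.03*r - 6.54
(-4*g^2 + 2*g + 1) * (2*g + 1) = -8*g^3 + 4*g + 1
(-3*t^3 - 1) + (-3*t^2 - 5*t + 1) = -3*t^3 - 3*t^2 - 5*t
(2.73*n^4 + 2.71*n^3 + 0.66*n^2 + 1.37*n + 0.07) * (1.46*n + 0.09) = 3.9858*n^5 + 4.2023*n^4 + 1.2075*n^3 + 2.0596*n^2 + 0.2255*n + 0.0063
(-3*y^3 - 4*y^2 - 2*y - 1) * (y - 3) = -3*y^4 + 5*y^3 + 10*y^2 + 5*y + 3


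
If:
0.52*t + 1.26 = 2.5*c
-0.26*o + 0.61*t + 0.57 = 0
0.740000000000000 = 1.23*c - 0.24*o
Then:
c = 0.07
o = -2.74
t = -2.10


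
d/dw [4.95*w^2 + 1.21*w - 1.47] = 9.9*w + 1.21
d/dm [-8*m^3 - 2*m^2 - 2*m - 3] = -24*m^2 - 4*m - 2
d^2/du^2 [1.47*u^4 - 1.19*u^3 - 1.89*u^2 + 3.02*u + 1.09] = 17.64*u^2 - 7.14*u - 3.78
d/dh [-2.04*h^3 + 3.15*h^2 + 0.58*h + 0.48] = -6.12*h^2 + 6.3*h + 0.58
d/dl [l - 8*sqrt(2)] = 1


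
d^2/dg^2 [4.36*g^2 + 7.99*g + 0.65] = 8.72000000000000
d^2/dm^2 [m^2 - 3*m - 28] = 2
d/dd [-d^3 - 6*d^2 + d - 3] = -3*d^2 - 12*d + 1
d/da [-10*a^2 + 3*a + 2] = 3 - 20*a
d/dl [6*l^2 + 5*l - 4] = 12*l + 5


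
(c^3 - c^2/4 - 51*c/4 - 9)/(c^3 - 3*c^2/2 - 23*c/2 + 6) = (4*c + 3)/(2*(2*c - 1))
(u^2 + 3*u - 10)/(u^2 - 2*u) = (u + 5)/u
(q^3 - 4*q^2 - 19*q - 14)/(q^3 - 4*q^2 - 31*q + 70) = (q^2 + 3*q + 2)/(q^2 + 3*q - 10)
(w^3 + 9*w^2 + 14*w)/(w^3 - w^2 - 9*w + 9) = w*(w^2 + 9*w + 14)/(w^3 - w^2 - 9*w + 9)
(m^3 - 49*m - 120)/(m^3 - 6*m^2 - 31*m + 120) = (m + 3)/(m - 3)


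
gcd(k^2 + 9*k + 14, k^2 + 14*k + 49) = k + 7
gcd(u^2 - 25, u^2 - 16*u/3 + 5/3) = u - 5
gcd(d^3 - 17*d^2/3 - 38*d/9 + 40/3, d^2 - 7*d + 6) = d - 6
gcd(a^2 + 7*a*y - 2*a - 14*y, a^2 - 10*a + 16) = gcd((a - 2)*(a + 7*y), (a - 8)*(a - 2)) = a - 2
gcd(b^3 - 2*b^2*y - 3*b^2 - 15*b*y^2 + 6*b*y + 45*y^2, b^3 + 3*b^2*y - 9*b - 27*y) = b^2 + 3*b*y - 3*b - 9*y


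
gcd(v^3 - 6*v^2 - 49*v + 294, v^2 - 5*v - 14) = v - 7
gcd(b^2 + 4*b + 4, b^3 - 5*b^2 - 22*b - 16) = b + 2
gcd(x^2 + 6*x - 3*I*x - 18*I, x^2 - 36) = x + 6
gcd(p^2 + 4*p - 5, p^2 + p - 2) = p - 1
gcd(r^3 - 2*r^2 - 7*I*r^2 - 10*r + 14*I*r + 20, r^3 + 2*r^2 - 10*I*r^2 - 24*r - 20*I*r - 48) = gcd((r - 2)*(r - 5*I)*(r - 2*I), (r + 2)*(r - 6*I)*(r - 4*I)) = 1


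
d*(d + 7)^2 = d^3 + 14*d^2 + 49*d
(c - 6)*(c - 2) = c^2 - 8*c + 12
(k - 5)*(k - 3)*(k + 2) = k^3 - 6*k^2 - k + 30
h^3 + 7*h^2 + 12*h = h*(h + 3)*(h + 4)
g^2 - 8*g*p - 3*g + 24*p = (g - 3)*(g - 8*p)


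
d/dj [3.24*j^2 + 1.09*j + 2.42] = 6.48*j + 1.09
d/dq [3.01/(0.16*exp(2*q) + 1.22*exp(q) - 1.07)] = (-0.9632*exp(q) - 3.6722)*exp(q)/(0.16*exp(2*q) + 1.22*exp(q) - 1.07)^2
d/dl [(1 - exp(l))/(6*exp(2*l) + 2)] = (3*exp(2*l) - 6*exp(l) - 1)*exp(l)/(2*(9*exp(4*l) + 6*exp(2*l) + 1))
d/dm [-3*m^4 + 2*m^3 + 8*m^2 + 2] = 2*m*(-6*m^2 + 3*m + 8)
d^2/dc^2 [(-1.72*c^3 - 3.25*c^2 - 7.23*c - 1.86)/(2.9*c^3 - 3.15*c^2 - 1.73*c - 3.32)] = (-86.0894*c^6 - 416.60124*c^5 - 87.9883199999997*c^4 - 321.139876*c^3 - 745.413612*c^2 + 171.651972*c + 39.177028)/(24.389*c^9 - 79.4745*c^8 + 42.67785*c^7 - 20.198175*c^6 + 156.509655*c^5 - 27.172365*c^4 - 17.836877*c^3 - 133.970964*c^2 - 57.206256*c - 36.594368)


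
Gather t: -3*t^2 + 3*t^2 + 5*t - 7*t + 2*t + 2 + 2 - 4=0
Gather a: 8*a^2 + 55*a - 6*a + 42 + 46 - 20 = 8*a^2 + 49*a + 68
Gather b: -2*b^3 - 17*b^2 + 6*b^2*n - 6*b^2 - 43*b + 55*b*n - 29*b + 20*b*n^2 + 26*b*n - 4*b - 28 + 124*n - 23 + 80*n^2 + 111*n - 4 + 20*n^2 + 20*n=-2*b^3 + b^2*(6*n - 23) + b*(20*n^2 + 81*n - 76) + 100*n^2 + 255*n - 55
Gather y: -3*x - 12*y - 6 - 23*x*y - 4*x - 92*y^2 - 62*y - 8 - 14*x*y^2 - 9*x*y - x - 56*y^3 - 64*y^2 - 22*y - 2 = -8*x - 56*y^3 + y^2*(-14*x - 156) + y*(-32*x - 96) - 16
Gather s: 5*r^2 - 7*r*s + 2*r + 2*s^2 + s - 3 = 5*r^2 + 2*r + 2*s^2 + s*(1 - 7*r) - 3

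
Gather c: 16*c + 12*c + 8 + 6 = 28*c + 14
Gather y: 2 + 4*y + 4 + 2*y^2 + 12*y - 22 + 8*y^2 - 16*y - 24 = 10*y^2 - 40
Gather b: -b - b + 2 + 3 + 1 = 6 - 2*b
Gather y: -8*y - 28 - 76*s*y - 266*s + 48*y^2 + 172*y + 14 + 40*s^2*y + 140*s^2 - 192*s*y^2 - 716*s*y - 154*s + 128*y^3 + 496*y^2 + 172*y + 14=140*s^2 - 420*s + 128*y^3 + y^2*(544 - 192*s) + y*(40*s^2 - 792*s + 336)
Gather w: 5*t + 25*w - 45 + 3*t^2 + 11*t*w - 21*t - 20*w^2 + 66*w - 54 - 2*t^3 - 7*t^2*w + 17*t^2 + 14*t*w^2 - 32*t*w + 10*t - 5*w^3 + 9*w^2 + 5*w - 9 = -2*t^3 + 20*t^2 - 6*t - 5*w^3 + w^2*(14*t - 11) + w*(-7*t^2 - 21*t + 96) - 108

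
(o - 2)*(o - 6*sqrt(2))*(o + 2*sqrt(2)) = o^3 - 4*sqrt(2)*o^2 - 2*o^2 - 24*o + 8*sqrt(2)*o + 48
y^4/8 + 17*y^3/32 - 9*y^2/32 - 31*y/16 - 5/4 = (y/4 + 1)*(y/2 + 1/2)*(y - 2)*(y + 5/4)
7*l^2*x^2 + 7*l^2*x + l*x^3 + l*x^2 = x*(7*l + x)*(l*x + l)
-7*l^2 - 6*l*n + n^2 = (-7*l + n)*(l + n)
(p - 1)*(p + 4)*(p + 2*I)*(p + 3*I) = p^4 + 3*p^3 + 5*I*p^3 - 10*p^2 + 15*I*p^2 - 18*p - 20*I*p + 24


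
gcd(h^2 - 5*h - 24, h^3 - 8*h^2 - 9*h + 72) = h^2 - 5*h - 24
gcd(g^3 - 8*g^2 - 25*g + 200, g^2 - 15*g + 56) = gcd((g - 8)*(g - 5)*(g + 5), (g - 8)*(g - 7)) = g - 8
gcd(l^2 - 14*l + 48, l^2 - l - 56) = l - 8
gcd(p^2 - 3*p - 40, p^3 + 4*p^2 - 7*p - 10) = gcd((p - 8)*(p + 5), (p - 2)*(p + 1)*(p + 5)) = p + 5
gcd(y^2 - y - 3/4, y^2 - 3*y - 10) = 1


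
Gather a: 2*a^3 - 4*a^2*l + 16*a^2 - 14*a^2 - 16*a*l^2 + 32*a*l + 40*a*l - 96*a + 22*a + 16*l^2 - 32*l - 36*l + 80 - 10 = 2*a^3 + a^2*(2 - 4*l) + a*(-16*l^2 + 72*l - 74) + 16*l^2 - 68*l + 70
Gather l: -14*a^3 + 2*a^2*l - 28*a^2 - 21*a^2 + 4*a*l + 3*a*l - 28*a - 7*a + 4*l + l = -14*a^3 - 49*a^2 - 35*a + l*(2*a^2 + 7*a + 5)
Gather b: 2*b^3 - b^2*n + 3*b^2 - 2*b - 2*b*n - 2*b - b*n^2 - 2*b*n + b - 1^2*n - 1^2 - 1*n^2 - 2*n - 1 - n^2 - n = 2*b^3 + b^2*(3 - n) + b*(-n^2 - 4*n - 3) - 2*n^2 - 4*n - 2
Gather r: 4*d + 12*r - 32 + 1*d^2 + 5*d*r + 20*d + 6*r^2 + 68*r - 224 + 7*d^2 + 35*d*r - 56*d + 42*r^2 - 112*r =8*d^2 - 32*d + 48*r^2 + r*(40*d - 32) - 256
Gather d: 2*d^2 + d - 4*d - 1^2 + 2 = 2*d^2 - 3*d + 1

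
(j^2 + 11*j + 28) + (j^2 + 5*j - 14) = 2*j^2 + 16*j + 14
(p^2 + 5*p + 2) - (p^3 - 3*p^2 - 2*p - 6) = -p^3 + 4*p^2 + 7*p + 8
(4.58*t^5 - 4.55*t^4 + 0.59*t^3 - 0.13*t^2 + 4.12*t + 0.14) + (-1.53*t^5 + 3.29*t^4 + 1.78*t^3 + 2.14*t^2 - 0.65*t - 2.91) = 3.05*t^5 - 1.26*t^4 + 2.37*t^3 + 2.01*t^2 + 3.47*t - 2.77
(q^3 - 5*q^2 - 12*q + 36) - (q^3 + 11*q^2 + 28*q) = -16*q^2 - 40*q + 36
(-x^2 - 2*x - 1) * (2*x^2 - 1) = -2*x^4 - 4*x^3 - x^2 + 2*x + 1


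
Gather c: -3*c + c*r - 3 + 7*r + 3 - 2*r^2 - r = c*(r - 3) - 2*r^2 + 6*r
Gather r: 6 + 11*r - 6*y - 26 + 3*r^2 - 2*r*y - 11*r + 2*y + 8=3*r^2 - 2*r*y - 4*y - 12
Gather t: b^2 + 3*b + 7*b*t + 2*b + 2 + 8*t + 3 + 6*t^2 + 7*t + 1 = b^2 + 5*b + 6*t^2 + t*(7*b + 15) + 6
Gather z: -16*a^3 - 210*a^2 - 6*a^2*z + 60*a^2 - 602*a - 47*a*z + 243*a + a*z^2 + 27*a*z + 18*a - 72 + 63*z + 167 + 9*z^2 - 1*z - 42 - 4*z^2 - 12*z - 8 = -16*a^3 - 150*a^2 - 341*a + z^2*(a + 5) + z*(-6*a^2 - 20*a + 50) + 45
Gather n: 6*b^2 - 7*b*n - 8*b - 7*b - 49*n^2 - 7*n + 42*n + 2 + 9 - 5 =6*b^2 - 15*b - 49*n^2 + n*(35 - 7*b) + 6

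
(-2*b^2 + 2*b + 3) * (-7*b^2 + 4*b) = 14*b^4 - 22*b^3 - 13*b^2 + 12*b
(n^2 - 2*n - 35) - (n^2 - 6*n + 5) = 4*n - 40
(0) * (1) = 0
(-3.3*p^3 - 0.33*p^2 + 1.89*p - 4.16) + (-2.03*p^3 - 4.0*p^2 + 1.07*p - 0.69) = -5.33*p^3 - 4.33*p^2 + 2.96*p - 4.85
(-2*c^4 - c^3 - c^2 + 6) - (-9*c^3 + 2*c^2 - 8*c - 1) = -2*c^4 + 8*c^3 - 3*c^2 + 8*c + 7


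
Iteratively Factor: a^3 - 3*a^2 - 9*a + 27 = (a + 3)*(a^2 - 6*a + 9) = (a - 3)*(a + 3)*(a - 3)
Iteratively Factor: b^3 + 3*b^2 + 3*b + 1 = (b + 1)*(b^2 + 2*b + 1) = (b + 1)^2*(b + 1)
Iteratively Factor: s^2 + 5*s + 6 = (s + 3)*(s + 2)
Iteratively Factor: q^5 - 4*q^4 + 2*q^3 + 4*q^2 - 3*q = (q - 1)*(q^4 - 3*q^3 - q^2 + 3*q) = q*(q - 1)*(q^3 - 3*q^2 - q + 3) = q*(q - 1)*(q + 1)*(q^2 - 4*q + 3) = q*(q - 3)*(q - 1)*(q + 1)*(q - 1)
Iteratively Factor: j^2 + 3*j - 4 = (j - 1)*(j + 4)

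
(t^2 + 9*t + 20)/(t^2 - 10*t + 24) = (t^2 + 9*t + 20)/(t^2 - 10*t + 24)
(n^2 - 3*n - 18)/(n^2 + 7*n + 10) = (n^2 - 3*n - 18)/(n^2 + 7*n + 10)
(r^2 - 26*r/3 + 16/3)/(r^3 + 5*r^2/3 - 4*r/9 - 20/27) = 9*(r - 8)/(9*r^2 + 21*r + 10)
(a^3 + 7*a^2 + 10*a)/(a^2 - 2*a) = (a^2 + 7*a + 10)/(a - 2)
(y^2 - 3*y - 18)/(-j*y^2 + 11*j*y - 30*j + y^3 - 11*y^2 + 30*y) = (y + 3)/(-j*y + 5*j + y^2 - 5*y)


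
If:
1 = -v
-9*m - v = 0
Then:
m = 1/9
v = -1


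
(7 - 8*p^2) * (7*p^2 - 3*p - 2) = -56*p^4 + 24*p^3 + 65*p^2 - 21*p - 14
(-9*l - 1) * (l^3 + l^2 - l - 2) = -9*l^4 - 10*l^3 + 8*l^2 + 19*l + 2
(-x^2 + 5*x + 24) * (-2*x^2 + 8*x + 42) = 2*x^4 - 18*x^3 - 50*x^2 + 402*x + 1008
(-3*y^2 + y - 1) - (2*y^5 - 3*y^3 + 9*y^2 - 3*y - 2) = -2*y^5 + 3*y^3 - 12*y^2 + 4*y + 1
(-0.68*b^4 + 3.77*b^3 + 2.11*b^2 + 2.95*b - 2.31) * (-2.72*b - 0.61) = 1.8496*b^5 - 9.8396*b^4 - 8.0389*b^3 - 9.3111*b^2 + 4.4837*b + 1.4091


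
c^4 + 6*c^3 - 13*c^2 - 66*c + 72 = (c - 3)*(c - 1)*(c + 4)*(c + 6)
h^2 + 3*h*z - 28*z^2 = (h - 4*z)*(h + 7*z)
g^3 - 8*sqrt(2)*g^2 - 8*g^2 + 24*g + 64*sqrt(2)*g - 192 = (g - 8)*(g - 6*sqrt(2))*(g - 2*sqrt(2))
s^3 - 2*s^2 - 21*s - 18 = (s - 6)*(s + 1)*(s + 3)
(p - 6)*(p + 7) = p^2 + p - 42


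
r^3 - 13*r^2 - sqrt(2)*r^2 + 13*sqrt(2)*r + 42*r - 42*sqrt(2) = (r - 7)*(r - 6)*(r - sqrt(2))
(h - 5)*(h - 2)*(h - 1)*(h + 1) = h^4 - 7*h^3 + 9*h^2 + 7*h - 10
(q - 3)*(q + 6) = q^2 + 3*q - 18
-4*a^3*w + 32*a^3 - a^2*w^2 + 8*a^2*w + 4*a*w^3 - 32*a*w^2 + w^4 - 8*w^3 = (-a + w)*(a + w)*(4*a + w)*(w - 8)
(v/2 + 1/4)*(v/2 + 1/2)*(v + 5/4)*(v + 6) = v^4/4 + 35*v^3/16 + 151*v^2/32 + 119*v/32 + 15/16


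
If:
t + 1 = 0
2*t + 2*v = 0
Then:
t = -1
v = 1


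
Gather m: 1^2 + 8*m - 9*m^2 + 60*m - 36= -9*m^2 + 68*m - 35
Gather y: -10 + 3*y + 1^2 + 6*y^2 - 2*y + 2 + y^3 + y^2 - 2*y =y^3 + 7*y^2 - y - 7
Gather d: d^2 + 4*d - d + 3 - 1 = d^2 + 3*d + 2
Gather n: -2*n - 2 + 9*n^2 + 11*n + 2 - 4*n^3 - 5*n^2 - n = -4*n^3 + 4*n^2 + 8*n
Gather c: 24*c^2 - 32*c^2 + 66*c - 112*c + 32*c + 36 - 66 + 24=-8*c^2 - 14*c - 6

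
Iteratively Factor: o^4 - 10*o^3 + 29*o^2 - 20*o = (o - 1)*(o^3 - 9*o^2 + 20*o) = (o - 5)*(o - 1)*(o^2 - 4*o) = (o - 5)*(o - 4)*(o - 1)*(o)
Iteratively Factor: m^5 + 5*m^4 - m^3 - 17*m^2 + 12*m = (m - 1)*(m^4 + 6*m^3 + 5*m^2 - 12*m) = (m - 1)^2*(m^3 + 7*m^2 + 12*m) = (m - 1)^2*(m + 3)*(m^2 + 4*m) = (m - 1)^2*(m + 3)*(m + 4)*(m)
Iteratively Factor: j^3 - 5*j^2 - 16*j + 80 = (j - 4)*(j^2 - j - 20) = (j - 5)*(j - 4)*(j + 4)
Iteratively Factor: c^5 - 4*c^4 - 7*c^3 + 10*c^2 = (c)*(c^4 - 4*c^3 - 7*c^2 + 10*c) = c*(c - 5)*(c^3 + c^2 - 2*c) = c^2*(c - 5)*(c^2 + c - 2) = c^2*(c - 5)*(c + 2)*(c - 1)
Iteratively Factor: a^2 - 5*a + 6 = (a - 3)*(a - 2)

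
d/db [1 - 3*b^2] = -6*b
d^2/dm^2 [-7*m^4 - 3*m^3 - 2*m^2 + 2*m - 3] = -84*m^2 - 18*m - 4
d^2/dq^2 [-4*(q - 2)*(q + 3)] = -8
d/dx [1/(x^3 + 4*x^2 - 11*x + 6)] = (-3*x^2 - 8*x + 11)/(x^3 + 4*x^2 - 11*x + 6)^2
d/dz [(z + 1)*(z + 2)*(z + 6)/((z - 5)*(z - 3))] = (z^4 - 16*z^3 - 47*z^2 + 246*z + 396)/(z^4 - 16*z^3 + 94*z^2 - 240*z + 225)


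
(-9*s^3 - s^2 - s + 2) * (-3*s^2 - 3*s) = 27*s^5 + 30*s^4 + 6*s^3 - 3*s^2 - 6*s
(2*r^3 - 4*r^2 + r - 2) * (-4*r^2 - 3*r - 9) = -8*r^5 + 10*r^4 - 10*r^3 + 41*r^2 - 3*r + 18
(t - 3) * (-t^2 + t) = -t^3 + 4*t^2 - 3*t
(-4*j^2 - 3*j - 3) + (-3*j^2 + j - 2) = -7*j^2 - 2*j - 5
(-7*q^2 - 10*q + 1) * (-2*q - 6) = 14*q^3 + 62*q^2 + 58*q - 6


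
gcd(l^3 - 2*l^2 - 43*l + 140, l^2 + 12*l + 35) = l + 7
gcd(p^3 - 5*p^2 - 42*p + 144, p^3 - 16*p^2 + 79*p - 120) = p^2 - 11*p + 24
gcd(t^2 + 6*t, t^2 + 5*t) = t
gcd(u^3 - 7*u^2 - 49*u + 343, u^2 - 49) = u^2 - 49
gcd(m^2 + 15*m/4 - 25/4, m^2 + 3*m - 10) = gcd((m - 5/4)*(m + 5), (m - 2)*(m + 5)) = m + 5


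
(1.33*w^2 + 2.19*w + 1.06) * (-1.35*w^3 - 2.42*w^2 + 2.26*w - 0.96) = -1.7955*w^5 - 6.1751*w^4 - 3.725*w^3 + 1.1074*w^2 + 0.2932*w - 1.0176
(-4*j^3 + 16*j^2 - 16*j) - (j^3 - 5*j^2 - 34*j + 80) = -5*j^3 + 21*j^2 + 18*j - 80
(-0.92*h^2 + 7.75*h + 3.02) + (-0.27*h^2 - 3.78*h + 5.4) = -1.19*h^2 + 3.97*h + 8.42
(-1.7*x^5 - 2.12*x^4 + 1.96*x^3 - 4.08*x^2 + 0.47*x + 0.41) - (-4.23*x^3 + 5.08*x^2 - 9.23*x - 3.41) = -1.7*x^5 - 2.12*x^4 + 6.19*x^3 - 9.16*x^2 + 9.7*x + 3.82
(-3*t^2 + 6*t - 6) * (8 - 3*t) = 9*t^3 - 42*t^2 + 66*t - 48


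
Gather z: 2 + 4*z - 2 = 4*z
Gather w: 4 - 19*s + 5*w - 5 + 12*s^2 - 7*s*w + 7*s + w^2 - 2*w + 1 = 12*s^2 - 12*s + w^2 + w*(3 - 7*s)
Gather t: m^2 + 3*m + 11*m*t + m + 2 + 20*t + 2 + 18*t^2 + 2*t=m^2 + 4*m + 18*t^2 + t*(11*m + 22) + 4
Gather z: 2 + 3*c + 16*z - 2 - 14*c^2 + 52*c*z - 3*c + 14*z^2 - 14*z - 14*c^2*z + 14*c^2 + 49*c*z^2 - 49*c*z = z^2*(49*c + 14) + z*(-14*c^2 + 3*c + 2)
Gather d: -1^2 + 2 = 1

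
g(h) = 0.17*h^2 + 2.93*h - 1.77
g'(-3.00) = 1.91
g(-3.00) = -9.03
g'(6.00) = 4.97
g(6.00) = 21.93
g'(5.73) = 4.88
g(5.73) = 20.60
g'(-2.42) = 2.11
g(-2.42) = -7.87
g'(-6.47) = 0.73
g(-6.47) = -13.61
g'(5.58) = 4.83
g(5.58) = 19.87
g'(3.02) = 3.96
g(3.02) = 8.63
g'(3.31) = 4.06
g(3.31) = 9.79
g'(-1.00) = 2.59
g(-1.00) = -4.53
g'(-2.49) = 2.08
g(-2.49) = -8.01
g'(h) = 0.34*h + 2.93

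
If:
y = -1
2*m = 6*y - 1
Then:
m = -7/2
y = -1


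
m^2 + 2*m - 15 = (m - 3)*(m + 5)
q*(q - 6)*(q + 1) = q^3 - 5*q^2 - 6*q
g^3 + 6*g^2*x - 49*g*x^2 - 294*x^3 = (g - 7*x)*(g + 6*x)*(g + 7*x)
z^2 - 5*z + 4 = (z - 4)*(z - 1)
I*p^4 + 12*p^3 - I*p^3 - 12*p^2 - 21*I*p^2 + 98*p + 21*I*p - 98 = (p - 7*I)^2*(p + 2*I)*(I*p - I)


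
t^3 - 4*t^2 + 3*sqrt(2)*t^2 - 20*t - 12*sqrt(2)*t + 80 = (t - 4)*(t - 2*sqrt(2))*(t + 5*sqrt(2))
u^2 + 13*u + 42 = (u + 6)*(u + 7)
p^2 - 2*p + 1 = (p - 1)^2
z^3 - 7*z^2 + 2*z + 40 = (z - 5)*(z - 4)*(z + 2)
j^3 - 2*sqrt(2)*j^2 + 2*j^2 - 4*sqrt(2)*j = j*(j + 2)*(j - 2*sqrt(2))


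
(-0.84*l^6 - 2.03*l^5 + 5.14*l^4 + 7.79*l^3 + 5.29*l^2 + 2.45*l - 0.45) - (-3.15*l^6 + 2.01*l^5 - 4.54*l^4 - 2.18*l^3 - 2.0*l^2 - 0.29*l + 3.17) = 2.31*l^6 - 4.04*l^5 + 9.68*l^4 + 9.97*l^3 + 7.29*l^2 + 2.74*l - 3.62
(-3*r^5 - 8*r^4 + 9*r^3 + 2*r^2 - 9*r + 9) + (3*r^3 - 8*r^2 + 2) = -3*r^5 - 8*r^4 + 12*r^3 - 6*r^2 - 9*r + 11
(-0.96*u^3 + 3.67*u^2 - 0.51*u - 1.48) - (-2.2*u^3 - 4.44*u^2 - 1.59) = 1.24*u^3 + 8.11*u^2 - 0.51*u + 0.11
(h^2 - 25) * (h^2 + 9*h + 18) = h^4 + 9*h^3 - 7*h^2 - 225*h - 450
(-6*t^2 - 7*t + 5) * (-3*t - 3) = 18*t^3 + 39*t^2 + 6*t - 15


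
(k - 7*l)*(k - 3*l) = k^2 - 10*k*l + 21*l^2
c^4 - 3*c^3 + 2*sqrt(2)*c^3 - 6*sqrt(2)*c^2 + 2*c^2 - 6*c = c*(c - 3)*(c + sqrt(2))^2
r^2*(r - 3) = r^3 - 3*r^2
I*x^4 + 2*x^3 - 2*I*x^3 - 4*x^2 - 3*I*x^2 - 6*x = x*(x - 3)*(x - 2*I)*(I*x + I)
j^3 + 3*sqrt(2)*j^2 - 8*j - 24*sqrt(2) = (j - 2*sqrt(2))*(j + 2*sqrt(2))*(j + 3*sqrt(2))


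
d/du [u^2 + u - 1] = 2*u + 1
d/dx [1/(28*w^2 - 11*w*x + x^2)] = (11*w - 2*x)/(28*w^2 - 11*w*x + x^2)^2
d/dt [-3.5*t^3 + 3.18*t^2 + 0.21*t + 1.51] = -10.5*t^2 + 6.36*t + 0.21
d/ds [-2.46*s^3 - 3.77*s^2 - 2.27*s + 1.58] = -7.38*s^2 - 7.54*s - 2.27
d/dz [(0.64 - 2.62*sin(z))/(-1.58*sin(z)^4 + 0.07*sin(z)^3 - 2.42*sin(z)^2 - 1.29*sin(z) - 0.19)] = (-12.4188*sin(z)^4 + 4.4116*sin(z)^3 - 6.4748*sin(z)^2 + 3.0976*sin(z) + 1.3234)*cos(z)/(2.4964*sin(z)^8 - 0.2212*sin(z)^7 + 7.6521*sin(z)^6 + 3.7376*sin(z)^5 + 6.2762*sin(z)^4 + 6.217*sin(z)^3 + 2.5837*sin(z)^2 + 0.4902*sin(z) + 0.0361)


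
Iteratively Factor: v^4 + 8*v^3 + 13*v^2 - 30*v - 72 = (v + 3)*(v^3 + 5*v^2 - 2*v - 24) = (v + 3)^2*(v^2 + 2*v - 8) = (v - 2)*(v + 3)^2*(v + 4)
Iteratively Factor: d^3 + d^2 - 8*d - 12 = (d - 3)*(d^2 + 4*d + 4) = (d - 3)*(d + 2)*(d + 2)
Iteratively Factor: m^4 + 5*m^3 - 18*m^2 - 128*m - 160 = (m + 4)*(m^3 + m^2 - 22*m - 40) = (m - 5)*(m + 4)*(m^2 + 6*m + 8) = (m - 5)*(m + 2)*(m + 4)*(m + 4)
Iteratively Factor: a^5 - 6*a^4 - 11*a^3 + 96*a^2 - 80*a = (a + 4)*(a^4 - 10*a^3 + 29*a^2 - 20*a) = (a - 4)*(a + 4)*(a^3 - 6*a^2 + 5*a) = (a - 4)*(a - 1)*(a + 4)*(a^2 - 5*a) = a*(a - 4)*(a - 1)*(a + 4)*(a - 5)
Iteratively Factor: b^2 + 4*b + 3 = (b + 3)*(b + 1)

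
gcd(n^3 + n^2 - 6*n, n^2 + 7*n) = n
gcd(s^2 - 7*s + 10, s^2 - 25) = s - 5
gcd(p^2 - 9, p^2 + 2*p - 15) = p - 3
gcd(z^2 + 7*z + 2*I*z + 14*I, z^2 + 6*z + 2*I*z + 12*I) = z + 2*I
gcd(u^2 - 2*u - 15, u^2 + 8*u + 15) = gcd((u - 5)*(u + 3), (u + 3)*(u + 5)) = u + 3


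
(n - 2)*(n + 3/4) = n^2 - 5*n/4 - 3/2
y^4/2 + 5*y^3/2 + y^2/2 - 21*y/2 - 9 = (y/2 + 1/2)*(y - 2)*(y + 3)^2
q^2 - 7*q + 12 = (q - 4)*(q - 3)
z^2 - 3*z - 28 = (z - 7)*(z + 4)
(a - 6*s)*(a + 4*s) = a^2 - 2*a*s - 24*s^2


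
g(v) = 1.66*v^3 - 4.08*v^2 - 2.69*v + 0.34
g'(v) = 4.98*v^2 - 8.16*v - 2.69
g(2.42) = -6.54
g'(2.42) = 6.73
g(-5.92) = -471.13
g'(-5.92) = 220.15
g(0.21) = -0.39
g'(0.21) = -4.18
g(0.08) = 0.10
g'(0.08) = -3.31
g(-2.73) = -56.50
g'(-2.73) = 56.70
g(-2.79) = -59.97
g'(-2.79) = 58.84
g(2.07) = -7.99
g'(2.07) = 1.76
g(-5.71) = -426.37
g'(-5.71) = 206.27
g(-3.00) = -73.13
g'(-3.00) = 66.61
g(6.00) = 195.88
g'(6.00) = 127.63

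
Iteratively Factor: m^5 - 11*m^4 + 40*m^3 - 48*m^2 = (m)*(m^4 - 11*m^3 + 40*m^2 - 48*m) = m*(m - 4)*(m^3 - 7*m^2 + 12*m) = m^2*(m - 4)*(m^2 - 7*m + 12) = m^2*(m - 4)*(m - 3)*(m - 4)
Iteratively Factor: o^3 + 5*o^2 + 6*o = (o + 2)*(o^2 + 3*o) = (o + 2)*(o + 3)*(o)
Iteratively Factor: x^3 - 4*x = (x + 2)*(x^2 - 2*x) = x*(x + 2)*(x - 2)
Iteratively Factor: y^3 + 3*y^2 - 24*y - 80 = (y + 4)*(y^2 - y - 20) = (y + 4)^2*(y - 5)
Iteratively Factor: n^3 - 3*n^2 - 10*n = (n + 2)*(n^2 - 5*n) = n*(n + 2)*(n - 5)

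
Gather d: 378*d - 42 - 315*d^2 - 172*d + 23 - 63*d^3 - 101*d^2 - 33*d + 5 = -63*d^3 - 416*d^2 + 173*d - 14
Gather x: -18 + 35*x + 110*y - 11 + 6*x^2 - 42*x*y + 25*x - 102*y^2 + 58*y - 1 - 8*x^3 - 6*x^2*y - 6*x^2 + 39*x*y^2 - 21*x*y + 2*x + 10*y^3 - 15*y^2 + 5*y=-8*x^3 - 6*x^2*y + x*(39*y^2 - 63*y + 62) + 10*y^3 - 117*y^2 + 173*y - 30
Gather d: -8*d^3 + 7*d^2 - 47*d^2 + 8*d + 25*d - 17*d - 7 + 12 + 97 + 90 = -8*d^3 - 40*d^2 + 16*d + 192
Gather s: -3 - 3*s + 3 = -3*s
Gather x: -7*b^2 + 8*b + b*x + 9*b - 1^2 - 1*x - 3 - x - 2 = -7*b^2 + 17*b + x*(b - 2) - 6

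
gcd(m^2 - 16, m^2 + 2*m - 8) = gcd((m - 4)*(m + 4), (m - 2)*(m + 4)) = m + 4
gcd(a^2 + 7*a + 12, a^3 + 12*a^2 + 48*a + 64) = a + 4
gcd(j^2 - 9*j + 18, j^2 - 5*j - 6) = j - 6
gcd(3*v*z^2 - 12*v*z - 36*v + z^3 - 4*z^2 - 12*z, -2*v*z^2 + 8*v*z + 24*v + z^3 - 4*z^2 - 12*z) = z^2 - 4*z - 12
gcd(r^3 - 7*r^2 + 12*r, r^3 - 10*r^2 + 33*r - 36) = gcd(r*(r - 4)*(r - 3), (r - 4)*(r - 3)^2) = r^2 - 7*r + 12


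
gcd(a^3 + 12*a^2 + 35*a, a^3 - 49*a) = a^2 + 7*a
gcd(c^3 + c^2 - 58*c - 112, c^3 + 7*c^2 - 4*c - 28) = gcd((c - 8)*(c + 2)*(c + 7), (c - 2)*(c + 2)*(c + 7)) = c^2 + 9*c + 14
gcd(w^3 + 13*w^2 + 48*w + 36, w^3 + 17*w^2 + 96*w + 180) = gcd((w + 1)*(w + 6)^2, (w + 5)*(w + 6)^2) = w^2 + 12*w + 36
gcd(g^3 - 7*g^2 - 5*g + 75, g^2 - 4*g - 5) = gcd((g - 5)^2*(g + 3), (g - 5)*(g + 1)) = g - 5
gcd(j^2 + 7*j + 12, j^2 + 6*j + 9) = j + 3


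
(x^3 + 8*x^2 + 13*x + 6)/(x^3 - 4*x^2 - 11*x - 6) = (x + 6)/(x - 6)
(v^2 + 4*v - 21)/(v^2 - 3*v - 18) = (-v^2 - 4*v + 21)/(-v^2 + 3*v + 18)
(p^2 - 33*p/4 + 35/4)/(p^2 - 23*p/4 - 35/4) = (4*p - 5)/(4*p + 5)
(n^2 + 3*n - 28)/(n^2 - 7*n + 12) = (n + 7)/(n - 3)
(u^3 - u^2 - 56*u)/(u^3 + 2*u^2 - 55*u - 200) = u*(u + 7)/(u^2 + 10*u + 25)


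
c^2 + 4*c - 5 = (c - 1)*(c + 5)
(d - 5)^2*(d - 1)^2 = d^4 - 12*d^3 + 46*d^2 - 60*d + 25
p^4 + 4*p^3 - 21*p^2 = p^2*(p - 3)*(p + 7)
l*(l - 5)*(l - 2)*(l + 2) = l^4 - 5*l^3 - 4*l^2 + 20*l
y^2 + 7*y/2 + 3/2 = (y + 1/2)*(y + 3)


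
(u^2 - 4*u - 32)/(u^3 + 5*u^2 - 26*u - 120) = (u - 8)/(u^2 + u - 30)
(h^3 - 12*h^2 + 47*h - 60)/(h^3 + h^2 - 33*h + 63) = (h^2 - 9*h + 20)/(h^2 + 4*h - 21)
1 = 1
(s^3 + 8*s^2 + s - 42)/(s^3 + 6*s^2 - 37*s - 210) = (s^2 + s - 6)/(s^2 - s - 30)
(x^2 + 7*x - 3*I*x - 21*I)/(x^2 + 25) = (x^2 + x*(7 - 3*I) - 21*I)/(x^2 + 25)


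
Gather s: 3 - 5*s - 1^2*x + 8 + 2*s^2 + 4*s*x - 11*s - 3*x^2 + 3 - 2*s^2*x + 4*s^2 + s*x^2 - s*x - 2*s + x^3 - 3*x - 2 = s^2*(6 - 2*x) + s*(x^2 + 3*x - 18) + x^3 - 3*x^2 - 4*x + 12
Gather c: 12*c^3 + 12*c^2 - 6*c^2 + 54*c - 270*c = 12*c^3 + 6*c^2 - 216*c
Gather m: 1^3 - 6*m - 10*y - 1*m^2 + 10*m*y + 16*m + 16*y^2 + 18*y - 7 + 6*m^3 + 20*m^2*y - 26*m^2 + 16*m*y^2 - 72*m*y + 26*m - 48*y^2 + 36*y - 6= 6*m^3 + m^2*(20*y - 27) + m*(16*y^2 - 62*y + 36) - 32*y^2 + 44*y - 12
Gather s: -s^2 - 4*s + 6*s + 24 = -s^2 + 2*s + 24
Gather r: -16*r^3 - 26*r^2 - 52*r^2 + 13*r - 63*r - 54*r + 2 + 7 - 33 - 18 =-16*r^3 - 78*r^2 - 104*r - 42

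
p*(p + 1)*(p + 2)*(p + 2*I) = p^4 + 3*p^3 + 2*I*p^3 + 2*p^2 + 6*I*p^2 + 4*I*p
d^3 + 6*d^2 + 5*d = d*(d + 1)*(d + 5)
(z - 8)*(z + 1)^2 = z^3 - 6*z^2 - 15*z - 8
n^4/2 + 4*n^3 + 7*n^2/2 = n^2*(n/2 + 1/2)*(n + 7)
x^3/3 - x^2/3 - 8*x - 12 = (x/3 + 1)*(x - 6)*(x + 2)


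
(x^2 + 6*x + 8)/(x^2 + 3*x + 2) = (x + 4)/(x + 1)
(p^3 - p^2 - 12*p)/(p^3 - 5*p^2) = (p^2 - p - 12)/(p*(p - 5))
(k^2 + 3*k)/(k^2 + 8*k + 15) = k/(k + 5)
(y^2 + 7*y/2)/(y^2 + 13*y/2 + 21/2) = y/(y + 3)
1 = 1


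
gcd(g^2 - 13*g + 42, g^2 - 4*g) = 1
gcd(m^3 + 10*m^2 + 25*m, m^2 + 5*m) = m^2 + 5*m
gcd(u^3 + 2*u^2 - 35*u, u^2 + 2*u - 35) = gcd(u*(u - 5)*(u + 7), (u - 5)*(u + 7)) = u^2 + 2*u - 35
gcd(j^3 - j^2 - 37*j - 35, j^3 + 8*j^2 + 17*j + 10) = j^2 + 6*j + 5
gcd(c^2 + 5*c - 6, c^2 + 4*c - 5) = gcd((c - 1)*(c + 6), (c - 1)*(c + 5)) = c - 1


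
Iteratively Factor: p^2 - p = (p)*(p - 1)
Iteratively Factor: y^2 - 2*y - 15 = (y - 5)*(y + 3)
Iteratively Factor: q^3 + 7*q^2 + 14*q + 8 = (q + 2)*(q^2 + 5*q + 4) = (q + 1)*(q + 2)*(q + 4)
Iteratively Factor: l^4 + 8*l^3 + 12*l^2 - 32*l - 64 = (l + 4)*(l^3 + 4*l^2 - 4*l - 16) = (l - 2)*(l + 4)*(l^2 + 6*l + 8) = (l - 2)*(l + 4)^2*(l + 2)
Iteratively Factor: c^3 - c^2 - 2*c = (c - 2)*(c^2 + c) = (c - 2)*(c + 1)*(c)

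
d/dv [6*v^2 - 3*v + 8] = 12*v - 3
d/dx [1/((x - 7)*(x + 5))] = 2*(1 - x)/(x^4 - 4*x^3 - 66*x^2 + 140*x + 1225)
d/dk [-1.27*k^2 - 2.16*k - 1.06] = -2.54*k - 2.16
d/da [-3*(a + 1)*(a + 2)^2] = 3*(-3*a - 4)*(a + 2)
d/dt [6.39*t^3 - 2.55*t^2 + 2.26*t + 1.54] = 19.17*t^2 - 5.1*t + 2.26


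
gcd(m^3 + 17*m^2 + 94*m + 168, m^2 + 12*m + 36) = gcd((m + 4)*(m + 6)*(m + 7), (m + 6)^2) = m + 6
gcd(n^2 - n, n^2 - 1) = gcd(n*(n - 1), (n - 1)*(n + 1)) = n - 1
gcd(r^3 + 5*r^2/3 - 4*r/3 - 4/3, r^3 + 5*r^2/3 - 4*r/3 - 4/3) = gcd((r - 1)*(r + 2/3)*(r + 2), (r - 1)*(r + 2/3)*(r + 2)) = r^3 + 5*r^2/3 - 4*r/3 - 4/3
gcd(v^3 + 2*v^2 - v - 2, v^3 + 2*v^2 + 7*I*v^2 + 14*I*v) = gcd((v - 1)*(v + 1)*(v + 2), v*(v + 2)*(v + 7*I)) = v + 2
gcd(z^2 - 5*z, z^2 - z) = z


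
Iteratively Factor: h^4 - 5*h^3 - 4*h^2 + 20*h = (h - 5)*(h^3 - 4*h) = (h - 5)*(h + 2)*(h^2 - 2*h) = h*(h - 5)*(h + 2)*(h - 2)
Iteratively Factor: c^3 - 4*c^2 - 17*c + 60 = (c + 4)*(c^2 - 8*c + 15) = (c - 5)*(c + 4)*(c - 3)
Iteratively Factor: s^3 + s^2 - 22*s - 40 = (s - 5)*(s^2 + 6*s + 8) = (s - 5)*(s + 4)*(s + 2)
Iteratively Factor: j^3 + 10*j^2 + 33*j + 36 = (j + 4)*(j^2 + 6*j + 9) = (j + 3)*(j + 4)*(j + 3)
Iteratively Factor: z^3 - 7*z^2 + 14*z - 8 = (z - 4)*(z^2 - 3*z + 2) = (z - 4)*(z - 1)*(z - 2)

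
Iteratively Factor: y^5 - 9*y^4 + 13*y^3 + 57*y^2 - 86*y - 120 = (y - 5)*(y^4 - 4*y^3 - 7*y^2 + 22*y + 24) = (y - 5)*(y + 1)*(y^3 - 5*y^2 - 2*y + 24) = (y - 5)*(y + 1)*(y + 2)*(y^2 - 7*y + 12) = (y - 5)*(y - 3)*(y + 1)*(y + 2)*(y - 4)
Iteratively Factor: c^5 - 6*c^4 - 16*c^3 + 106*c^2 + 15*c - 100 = (c + 1)*(c^4 - 7*c^3 - 9*c^2 + 115*c - 100) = (c - 5)*(c + 1)*(c^3 - 2*c^2 - 19*c + 20) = (c - 5)*(c - 1)*(c + 1)*(c^2 - c - 20) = (c - 5)*(c - 1)*(c + 1)*(c + 4)*(c - 5)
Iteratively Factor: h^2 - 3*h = (h)*(h - 3)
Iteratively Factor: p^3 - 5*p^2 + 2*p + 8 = (p - 2)*(p^2 - 3*p - 4) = (p - 2)*(p + 1)*(p - 4)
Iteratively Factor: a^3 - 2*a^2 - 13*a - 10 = (a + 2)*(a^2 - 4*a - 5) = (a - 5)*(a + 2)*(a + 1)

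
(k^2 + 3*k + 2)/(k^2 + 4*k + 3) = (k + 2)/(k + 3)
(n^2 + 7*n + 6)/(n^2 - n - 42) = (n + 1)/(n - 7)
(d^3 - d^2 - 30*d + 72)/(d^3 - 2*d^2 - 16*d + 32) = (d^2 + 3*d - 18)/(d^2 + 2*d - 8)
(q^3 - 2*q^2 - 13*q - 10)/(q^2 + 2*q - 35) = (q^2 + 3*q + 2)/(q + 7)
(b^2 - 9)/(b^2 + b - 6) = (b - 3)/(b - 2)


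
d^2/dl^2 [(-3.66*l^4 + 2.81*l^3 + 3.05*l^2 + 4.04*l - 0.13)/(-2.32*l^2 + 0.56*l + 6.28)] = (39.3991680000001*l^6 - 28.5304320000001*l^5 - 313.06176*l^4 + 70.8853120000001*l^3 + 1410.415872*l^2 - 1019.111904*l - 208.288864)/(12.487168*l^6 - 9.042432*l^5 - 99.22176*l^4 + 48.77824*l^3 + 268.58304*l^2 - 66.256512*l - 247.673152)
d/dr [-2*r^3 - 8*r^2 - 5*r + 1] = -6*r^2 - 16*r - 5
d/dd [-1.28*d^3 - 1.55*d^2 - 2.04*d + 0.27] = -3.84*d^2 - 3.1*d - 2.04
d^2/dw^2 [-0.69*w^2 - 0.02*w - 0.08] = -1.38000000000000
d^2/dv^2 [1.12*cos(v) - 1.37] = -1.12*cos(v)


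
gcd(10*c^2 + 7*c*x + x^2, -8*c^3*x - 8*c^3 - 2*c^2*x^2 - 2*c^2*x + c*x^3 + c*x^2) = 2*c + x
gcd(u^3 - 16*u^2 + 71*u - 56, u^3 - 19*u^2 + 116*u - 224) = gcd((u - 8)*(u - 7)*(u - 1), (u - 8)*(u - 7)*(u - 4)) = u^2 - 15*u + 56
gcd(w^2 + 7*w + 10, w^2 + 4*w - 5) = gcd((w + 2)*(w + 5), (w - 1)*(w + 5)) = w + 5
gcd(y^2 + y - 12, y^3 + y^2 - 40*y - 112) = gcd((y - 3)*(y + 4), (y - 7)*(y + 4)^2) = y + 4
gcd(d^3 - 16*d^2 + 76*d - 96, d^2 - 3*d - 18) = d - 6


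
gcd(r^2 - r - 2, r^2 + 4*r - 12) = r - 2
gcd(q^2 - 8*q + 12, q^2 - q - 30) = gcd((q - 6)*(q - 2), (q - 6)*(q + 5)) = q - 6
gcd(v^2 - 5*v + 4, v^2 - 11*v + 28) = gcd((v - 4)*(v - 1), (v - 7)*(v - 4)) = v - 4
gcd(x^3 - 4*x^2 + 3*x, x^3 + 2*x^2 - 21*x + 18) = x^2 - 4*x + 3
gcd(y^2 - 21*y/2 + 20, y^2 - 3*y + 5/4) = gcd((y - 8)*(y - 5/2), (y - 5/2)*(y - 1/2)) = y - 5/2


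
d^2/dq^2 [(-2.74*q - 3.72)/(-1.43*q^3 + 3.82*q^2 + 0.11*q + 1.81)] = (33.618156*q^5 + 1.47919200000004*q^4 - 244.305596*q^3 + 407.294736*q^2 - 46.519728*q - 52.442692)/(2.924207*q^9 - 23.434554*q^8 + 61.926579*q^7 - 63.241459*q^6 + 54.560253*q^5 - 77.66712*q^4 + 9.489766*q^3 - 37.609809*q^2 - 1.081113*q - 5.929741)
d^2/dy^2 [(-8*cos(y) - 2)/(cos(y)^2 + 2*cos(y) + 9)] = 8*(18*(1 - cos(2*y))^2*cos(y) - 2*(1 - cos(2*y))^2 + 689*cos(y) - 118*cos(2*y) - 93*cos(3*y) - 4*cos(5*y) + 198)/(4*cos(y) + cos(2*y) + 19)^3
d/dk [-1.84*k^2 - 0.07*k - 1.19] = -3.68*k - 0.07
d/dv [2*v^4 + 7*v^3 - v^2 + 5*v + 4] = 8*v^3 + 21*v^2 - 2*v + 5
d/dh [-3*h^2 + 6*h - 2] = 6 - 6*h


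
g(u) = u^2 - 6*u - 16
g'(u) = 2*u - 6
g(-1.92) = -0.79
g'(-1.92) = -9.84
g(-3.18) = 13.19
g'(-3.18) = -12.36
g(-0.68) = -11.46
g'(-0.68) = -7.36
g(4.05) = -23.90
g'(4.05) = 2.10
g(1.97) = -23.94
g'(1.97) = -2.06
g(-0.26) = -14.37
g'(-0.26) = -6.52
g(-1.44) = -5.29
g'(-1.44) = -8.88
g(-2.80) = 8.64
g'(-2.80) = -11.60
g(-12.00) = 200.00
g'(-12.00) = -30.00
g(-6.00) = 56.00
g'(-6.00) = -18.00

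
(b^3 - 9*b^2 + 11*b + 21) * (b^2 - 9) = b^5 - 9*b^4 + 2*b^3 + 102*b^2 - 99*b - 189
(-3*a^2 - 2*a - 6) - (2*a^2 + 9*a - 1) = -5*a^2 - 11*a - 5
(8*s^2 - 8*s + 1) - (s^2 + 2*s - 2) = 7*s^2 - 10*s + 3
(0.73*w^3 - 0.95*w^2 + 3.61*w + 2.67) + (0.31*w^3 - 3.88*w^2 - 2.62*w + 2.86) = 1.04*w^3 - 4.83*w^2 + 0.99*w + 5.53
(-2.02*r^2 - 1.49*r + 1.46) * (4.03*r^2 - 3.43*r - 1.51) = -8.1406*r^4 + 0.9239*r^3 + 14.0447*r^2 - 2.7579*r - 2.2046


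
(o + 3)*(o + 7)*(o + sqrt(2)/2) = o^3 + sqrt(2)*o^2/2 + 10*o^2 + 5*sqrt(2)*o + 21*o + 21*sqrt(2)/2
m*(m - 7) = m^2 - 7*m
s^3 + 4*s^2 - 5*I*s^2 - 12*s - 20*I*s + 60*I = (s - 2)*(s + 6)*(s - 5*I)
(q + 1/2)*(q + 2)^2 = q^3 + 9*q^2/2 + 6*q + 2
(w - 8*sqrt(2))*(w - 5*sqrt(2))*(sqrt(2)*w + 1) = sqrt(2)*w^3 - 25*w^2 + 67*sqrt(2)*w + 80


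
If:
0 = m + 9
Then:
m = -9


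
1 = 1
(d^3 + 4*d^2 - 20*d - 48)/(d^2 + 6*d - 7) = (d^3 + 4*d^2 - 20*d - 48)/(d^2 + 6*d - 7)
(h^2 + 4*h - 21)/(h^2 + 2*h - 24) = (h^2 + 4*h - 21)/(h^2 + 2*h - 24)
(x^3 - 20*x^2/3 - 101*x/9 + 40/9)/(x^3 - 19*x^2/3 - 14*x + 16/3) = (x + 5/3)/(x + 2)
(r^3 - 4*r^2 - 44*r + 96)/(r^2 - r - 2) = (r^2 - 2*r - 48)/(r + 1)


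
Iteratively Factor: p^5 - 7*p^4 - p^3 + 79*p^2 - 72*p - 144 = (p + 1)*(p^4 - 8*p^3 + 7*p^2 + 72*p - 144) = (p - 4)*(p + 1)*(p^3 - 4*p^2 - 9*p + 36) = (p - 4)*(p + 1)*(p + 3)*(p^2 - 7*p + 12) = (p - 4)*(p - 3)*(p + 1)*(p + 3)*(p - 4)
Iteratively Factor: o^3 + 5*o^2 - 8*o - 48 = (o + 4)*(o^2 + o - 12) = (o - 3)*(o + 4)*(o + 4)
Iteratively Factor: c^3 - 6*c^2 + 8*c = (c)*(c^2 - 6*c + 8) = c*(c - 4)*(c - 2)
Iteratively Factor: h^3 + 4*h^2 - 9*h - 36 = (h - 3)*(h^2 + 7*h + 12) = (h - 3)*(h + 3)*(h + 4)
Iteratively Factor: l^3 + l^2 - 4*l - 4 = (l - 2)*(l^2 + 3*l + 2) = (l - 2)*(l + 1)*(l + 2)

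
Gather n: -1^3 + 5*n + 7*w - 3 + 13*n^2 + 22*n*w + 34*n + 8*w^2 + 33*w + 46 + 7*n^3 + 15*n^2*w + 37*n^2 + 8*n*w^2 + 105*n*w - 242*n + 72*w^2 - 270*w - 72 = 7*n^3 + n^2*(15*w + 50) + n*(8*w^2 + 127*w - 203) + 80*w^2 - 230*w - 30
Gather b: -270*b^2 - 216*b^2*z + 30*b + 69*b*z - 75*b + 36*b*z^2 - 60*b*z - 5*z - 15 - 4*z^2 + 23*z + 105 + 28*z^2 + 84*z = b^2*(-216*z - 270) + b*(36*z^2 + 9*z - 45) + 24*z^2 + 102*z + 90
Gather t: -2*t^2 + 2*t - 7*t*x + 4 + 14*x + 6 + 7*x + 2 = -2*t^2 + t*(2 - 7*x) + 21*x + 12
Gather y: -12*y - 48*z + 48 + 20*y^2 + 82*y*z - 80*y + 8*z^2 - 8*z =20*y^2 + y*(82*z - 92) + 8*z^2 - 56*z + 48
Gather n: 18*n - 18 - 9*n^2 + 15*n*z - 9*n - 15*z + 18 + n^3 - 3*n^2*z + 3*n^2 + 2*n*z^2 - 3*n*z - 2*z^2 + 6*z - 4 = n^3 + n^2*(-3*z - 6) + n*(2*z^2 + 12*z + 9) - 2*z^2 - 9*z - 4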